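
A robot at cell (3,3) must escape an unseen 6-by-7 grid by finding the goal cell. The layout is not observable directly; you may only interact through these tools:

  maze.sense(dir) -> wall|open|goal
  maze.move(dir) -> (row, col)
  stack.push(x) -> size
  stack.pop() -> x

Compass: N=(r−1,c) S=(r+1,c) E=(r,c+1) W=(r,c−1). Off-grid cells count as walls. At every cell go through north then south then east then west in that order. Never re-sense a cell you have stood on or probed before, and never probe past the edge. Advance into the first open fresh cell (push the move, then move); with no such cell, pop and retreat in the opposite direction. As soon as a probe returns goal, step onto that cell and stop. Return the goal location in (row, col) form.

# maze.sense(dir→north) == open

# stack.push(x→north) == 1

# maze.move(dir→north) == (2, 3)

# maze.sense(dir→north) == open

# stack.push(x→north) == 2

# maze.move(dir→north) == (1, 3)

# maze.sense(dir→north) == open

# stack.push(x→north) == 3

# maze.move(dir→north) == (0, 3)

# maze.sense(dir→east) == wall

# maze.sense(dir→west) == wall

# stack.pop() == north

# maze.move(dir→south) == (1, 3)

# maze.sense(dir→east) == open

# stack.push(x→east) == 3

# maze.move(dir→east) == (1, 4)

# maze.sense(dir→south) == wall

# maze.sense(dir→east) == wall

# stack.pop() == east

# maze.move(dir→west) == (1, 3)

# maze.sense(dir→west) == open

# stack.push(x→west) == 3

# maze.move(dir→west) == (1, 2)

# maze.sense(dir→south) == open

# stack.push(x→south) == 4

# maze.move(dir→south) == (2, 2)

# maze.sense(dir→south) == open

# stack.push(x→south) == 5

# maze.move(dir→south) == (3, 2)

# maze.sense(dir→south) == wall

# maze.sense(dir→west) == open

# stack.push(x→west) == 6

# maze.move(dir→west) == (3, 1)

# maze.sense(dir→north) == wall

# maze.sense(dir→south) == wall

# maze.sense(dir→west) == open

# stack.push(x→west) == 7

# maze.move(dir→west) == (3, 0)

# maze.sense(dir→north) == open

# stack.push(x→north) == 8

# maze.move(dir→north) == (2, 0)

# maze.sense(dir→north) == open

# stack.push(x→north) == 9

# maze.move(dir→north) == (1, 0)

# maze.sense(dir→north) == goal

# maze.move(dir→north) == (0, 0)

Answer: (0, 0)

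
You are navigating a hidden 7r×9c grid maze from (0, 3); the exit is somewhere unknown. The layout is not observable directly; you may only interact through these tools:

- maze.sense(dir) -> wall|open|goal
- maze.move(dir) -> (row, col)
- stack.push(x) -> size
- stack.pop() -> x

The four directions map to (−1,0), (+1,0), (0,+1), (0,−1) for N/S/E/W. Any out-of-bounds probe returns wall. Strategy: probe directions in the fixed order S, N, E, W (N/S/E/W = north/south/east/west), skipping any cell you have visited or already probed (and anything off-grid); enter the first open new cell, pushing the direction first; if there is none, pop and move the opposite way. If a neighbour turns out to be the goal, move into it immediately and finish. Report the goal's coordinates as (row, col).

-- 1. maze.sense(dir=south) => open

-- 2. stack.push(x=south) => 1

-- 3. maze.move(dir=south) => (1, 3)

-- 4. maze.sense(dir=south) => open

-- 5. stack.push(x=south) => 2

-- 6. maze.move(dir=south) => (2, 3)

-- 7. maze.sense(dir=south) => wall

-- 8. maze.sense(dir=east) => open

-- 9. stack.push(x=east) => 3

-- 10. maze.move(dir=east) => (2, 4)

-- 11. maze.sense(dir=south) => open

-- 12. stack.push(x=south) => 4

-- 13. maze.move(dir=south) => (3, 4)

-- 14. maze.sense(dir=south) => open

-- 15. stack.push(x=south) => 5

-- 16. maze.move(dir=south) => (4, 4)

-- 17. maze.sense(dir=south) => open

-- 18. stack.push(x=south) => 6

-- 19. maze.move(dir=south) => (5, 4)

-- 20. maze.sense(dir=south) => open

-- 21. stack.push(x=south) => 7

-- 22. maze.move(dir=south) => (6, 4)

-- 23. maze.sense(dir=east) => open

-- 24. stack.push(x=east) => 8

-- 25. maze.move(dir=east) => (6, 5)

-- 26. maze.sense(dir=north) => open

-- 27. stack.push(x=north) => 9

-- 28. maze.move(dir=north) => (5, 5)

-- 29. maze.sense(dir=north) => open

-- 30. stack.push(x=north) => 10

-- 31. maze.move(dir=north) => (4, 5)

-- 32. maze.sense(dir=north) => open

-- 33. stack.push(x=north) => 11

-- 34. maze.move(dir=north) => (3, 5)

-- 35. maze.sense(dir=north) => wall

-- 36. maze.sense(dir=east) => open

-- 37. stack.push(x=east) => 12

-- 38. maze.move(dir=east) => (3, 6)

-- 39. maze.sense(dir=south) => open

-- 40. stack.push(x=south) => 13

-- 41. maze.move(dir=south) => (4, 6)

-- 42. maze.sense(dir=south) => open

-- 43. stack.push(x=south) => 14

-- 44. maze.move(dir=south) => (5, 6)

-- 45. maze.sense(dir=south) => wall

-- 46. maze.sense(dir=east) => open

-- 47. stack.push(x=east) => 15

-- 48. maze.move(dir=east) => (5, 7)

-- 49. maze.sense(dir=south) => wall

-- 50. maze.sense(dir=north) => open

-- 51. stack.push(x=north) => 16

-- 52. maze.move(dir=north) => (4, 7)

-- 53. maze.sense(dir=north) => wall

-- 54. maze.sense(dir=east) => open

-- 55. stack.push(x=east) => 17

-- 56. maze.move(dir=east) => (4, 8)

-- 57. maze.sense(dir=south) => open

-- 58. stack.push(x=south) => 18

-- 59. maze.move(dir=south) => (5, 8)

-- 60. maze.sense(dir=south) => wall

-- 61. stack.pop() => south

-- 62. maze.move(dir=north) => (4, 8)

-- 63. maze.sense(dir=north) => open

-- 64. stack.push(x=north) => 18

-- 65. maze.move(dir=north) => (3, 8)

-- 66. maze.sense(dir=north) => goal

-- 67. maze.move(dir=north) => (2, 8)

Answer: (2, 8)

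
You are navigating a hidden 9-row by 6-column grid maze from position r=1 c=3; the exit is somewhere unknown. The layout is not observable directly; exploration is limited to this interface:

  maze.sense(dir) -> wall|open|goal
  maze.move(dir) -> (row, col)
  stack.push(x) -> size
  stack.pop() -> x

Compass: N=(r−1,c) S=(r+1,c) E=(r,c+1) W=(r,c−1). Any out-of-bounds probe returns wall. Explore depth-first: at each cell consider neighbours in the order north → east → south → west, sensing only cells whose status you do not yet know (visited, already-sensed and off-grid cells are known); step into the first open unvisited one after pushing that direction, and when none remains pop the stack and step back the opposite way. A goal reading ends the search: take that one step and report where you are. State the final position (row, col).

Step: maze.sense[north]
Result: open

Step: stack.push[north]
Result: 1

Step: maze.move[north]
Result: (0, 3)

Step: maze.sense[east]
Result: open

Step: stack.push[east]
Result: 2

Step: maze.move[east]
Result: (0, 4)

Step: maze.sense[east]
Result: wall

Step: maze.sense[south]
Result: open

Step: stack.push[south]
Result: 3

Step: maze.move[south]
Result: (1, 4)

Step: maze.sense[east]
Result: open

Step: stack.push[east]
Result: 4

Step: maze.move[east]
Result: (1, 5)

Step: maze.sense[south]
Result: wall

Step: stack.pop[]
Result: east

Step: maze.move[west]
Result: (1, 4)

Step: maze.sense[south]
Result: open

Step: stack.push[south]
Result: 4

Step: maze.move[south]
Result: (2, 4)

Step: maze.sense[south]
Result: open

Step: stack.push[south]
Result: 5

Step: maze.move[south]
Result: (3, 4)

Step: maze.sense[east]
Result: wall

Step: maze.sense[south]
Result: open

Step: stack.push[south]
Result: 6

Step: maze.move[south]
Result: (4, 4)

Step: maze.sense[east]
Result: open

Step: stack.push[east]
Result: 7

Step: maze.move[east]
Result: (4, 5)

Step: maze.sense[south]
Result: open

Step: stack.push[south]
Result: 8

Step: maze.move[south]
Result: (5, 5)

Step: maze.sense[south]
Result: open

Step: stack.push[south]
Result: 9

Step: maze.move[south]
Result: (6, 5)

Step: maze.sense[south]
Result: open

Step: stack.push[south]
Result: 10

Step: maze.move[south]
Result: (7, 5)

Step: maze.sense[south]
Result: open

Step: stack.push[south]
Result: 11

Step: maze.move[south]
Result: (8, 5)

Step: maze.sense[west]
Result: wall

Step: stack.pop[]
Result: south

Step: maze.move[north]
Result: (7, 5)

Step: maze.sense[west]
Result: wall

Step: stack.pop[]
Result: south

Step: maze.move[north]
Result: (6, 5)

Step: maze.sense[west]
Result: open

Step: stack.push[west]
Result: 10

Step: maze.move[west]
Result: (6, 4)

Step: maze.sense[north]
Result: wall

Step: maze.sense[west]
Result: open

Step: stack.push[west]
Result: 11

Step: maze.move[west]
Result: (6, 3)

Step: maze.sense[north]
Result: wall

Step: maze.sense[south]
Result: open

Step: stack.push[south]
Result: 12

Step: maze.move[south]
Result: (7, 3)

Step: maze.sense[south]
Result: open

Step: stack.push[south]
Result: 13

Step: maze.move[south]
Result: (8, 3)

Step: maze.sense[west]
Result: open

Step: stack.push[west]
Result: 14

Step: maze.move[west]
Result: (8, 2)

Step: maze.sense[north]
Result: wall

Step: maze.sense[west]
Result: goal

Step: maze.move[west]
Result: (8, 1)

Answer: (8, 1)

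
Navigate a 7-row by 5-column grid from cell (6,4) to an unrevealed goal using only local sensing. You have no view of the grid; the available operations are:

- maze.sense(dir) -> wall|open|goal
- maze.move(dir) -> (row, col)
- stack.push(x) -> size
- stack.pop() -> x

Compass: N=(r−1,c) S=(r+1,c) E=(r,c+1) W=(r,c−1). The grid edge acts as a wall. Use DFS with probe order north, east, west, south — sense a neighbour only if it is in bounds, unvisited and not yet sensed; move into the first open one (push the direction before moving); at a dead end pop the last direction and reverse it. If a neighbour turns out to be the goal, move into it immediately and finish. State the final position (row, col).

% 1. sense(north) == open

% 2. push(north) == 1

% 3. move(north) == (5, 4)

% 4. sense(north) == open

% 5. push(north) == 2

% 6. move(north) == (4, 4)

% 7. sense(north) == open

% 8. push(north) == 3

% 9. move(north) == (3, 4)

% 10. sense(north) == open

% 11. push(north) == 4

% 12. move(north) == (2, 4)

% 13. sense(north) == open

% 14. push(north) == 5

% 15. move(north) == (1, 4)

% 16. sense(north) == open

% 17. push(north) == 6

% 18. move(north) == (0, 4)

% 19. sense(west) == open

% 20. push(west) == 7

% 21. move(west) == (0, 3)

% 22. sense(west) == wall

% 23. sense(south) == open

% 24. push(south) == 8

% 25. move(south) == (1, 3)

% 26. sense(west) == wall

% 27. sense(south) == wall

% 28. pop() == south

% 29. move(north) == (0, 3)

% 30. pop() == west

% 31. move(east) == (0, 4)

% 32. pop() == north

% 33. move(south) == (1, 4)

% 34. pop() == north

% 35. move(south) == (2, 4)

% 36. pop() == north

% 37. move(south) == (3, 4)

% 38. sense(west) == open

% 39. push(west) == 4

% 40. move(west) == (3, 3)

% 41. sense(west) == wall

% 42. sense(south) == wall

% 43. pop() == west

% 44. move(east) == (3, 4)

% 45. pop() == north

% 46. move(south) == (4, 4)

% 47. pop() == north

% 48. move(south) == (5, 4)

% 49. sense(west) == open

% 50. push(west) == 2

% 51. move(west) == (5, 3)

% 52. sense(west) == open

% 53. push(west) == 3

% 54. move(west) == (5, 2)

% 55. sense(north) == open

% 56. push(north) == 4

% 57. move(north) == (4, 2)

% 58. sense(west) == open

% 59. push(west) == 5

% 60. move(west) == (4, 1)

% 61. sense(north) == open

% 62. push(north) == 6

% 63. move(north) == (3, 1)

% 64. sense(north) == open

% 65. push(north) == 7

% 66. move(north) == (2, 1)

% 67. sense(north) == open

% 68. push(north) == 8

% 69. move(north) == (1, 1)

% 70. sense(north) == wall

% 71. sense(west) == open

% 72. push(west) == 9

% 73. move(west) == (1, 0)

% 74. sense(north) == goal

% 75. move(north) == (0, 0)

Answer: (0, 0)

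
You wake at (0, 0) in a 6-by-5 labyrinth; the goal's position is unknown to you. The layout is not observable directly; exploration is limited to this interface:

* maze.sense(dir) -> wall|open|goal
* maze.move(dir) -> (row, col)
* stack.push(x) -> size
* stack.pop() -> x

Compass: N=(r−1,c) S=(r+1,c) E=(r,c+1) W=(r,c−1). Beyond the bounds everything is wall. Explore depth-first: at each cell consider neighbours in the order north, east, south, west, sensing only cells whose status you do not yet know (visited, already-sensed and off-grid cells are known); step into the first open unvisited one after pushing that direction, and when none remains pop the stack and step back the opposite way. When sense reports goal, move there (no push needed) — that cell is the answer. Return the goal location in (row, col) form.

I call maze.sense with dir: east, and see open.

I use stack.push with x: east, and get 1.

I call maze.move with dir: east, → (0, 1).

Next I call maze.sense with dir: east, → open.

I invoke stack.push with x: east, : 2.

Calling maze.move with dir: east, : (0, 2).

I try maze.sense with dir: east, giving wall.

Calling maze.sense with dir: south, and get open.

Now I run stack.push with x: south, which returns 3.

Next I call maze.move with dir: south, and see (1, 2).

I use maze.sense with dir: east, and see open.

Invoking stack.push with x: east, and get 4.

I run maze.move with dir: east, : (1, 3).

I call maze.sense with dir: east, which returns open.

I invoke stack.push with x: east, and see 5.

I call maze.move with dir: east, — result: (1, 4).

Then maze.sense with dir: north, — result: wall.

I invoke maze.sense with dir: south, and see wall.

Invoking stack.pop(), and get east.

I invoke maze.move with dir: west, → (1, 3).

Using maze.sense with dir: south, giving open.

I try stack.push with x: south, yielding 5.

Calling maze.move with dir: south, — result: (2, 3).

I run maze.sense with dir: south, — result: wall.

Using maze.sense with dir: west, and see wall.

Calling stack.pop(), and see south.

Invoking maze.move with dir: north, giving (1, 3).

Invoking stack.pop, — result: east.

I call maze.move with dir: west, → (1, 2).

I call maze.sense with dir: west, and observe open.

Now I run stack.push with x: west, → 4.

I invoke maze.move with dir: west, : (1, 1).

I run maze.sense with dir: south, : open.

I run stack.push with x: south, — result: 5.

I run maze.move with dir: south, yielding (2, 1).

I try maze.sense with dir: south, and observe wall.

Invoking maze.sense with dir: west, — result: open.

Calling stack.push with x: west, which returns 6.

Then maze.move with dir: west, and get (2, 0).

Now I run maze.sense with dir: north, : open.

Using stack.push with x: north, which returns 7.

I run maze.move with dir: north, yielding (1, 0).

Then stack.pop, — result: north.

I invoke maze.move with dir: south, and see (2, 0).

Now I run maze.sense with dir: south, : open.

I invoke stack.push with x: south, : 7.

I use maze.move with dir: south, which returns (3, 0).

I run maze.sense with dir: south, and see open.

I invoke stack.push with x: south, and observe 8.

I run maze.move with dir: south, which returns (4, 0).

Now I run maze.sense with dir: east, and observe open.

I run stack.push with x: east, : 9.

Next I call maze.move with dir: east, giving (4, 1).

I use maze.sense with dir: east, which returns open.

Now I run stack.push with x: east, giving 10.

I invoke maze.move with dir: east, : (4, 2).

Next I call maze.sense with dir: north, and observe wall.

Now I run maze.sense with dir: east, and get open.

I try stack.push with x: east, → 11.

Now I run maze.move with dir: east, : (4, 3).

I run maze.sense with dir: east, which returns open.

Calling stack.push with x: east, giving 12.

I call maze.move with dir: east, : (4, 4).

Now I run maze.sense with dir: north, and observe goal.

Next I call maze.move with dir: north, : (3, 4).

Answer: (3, 4)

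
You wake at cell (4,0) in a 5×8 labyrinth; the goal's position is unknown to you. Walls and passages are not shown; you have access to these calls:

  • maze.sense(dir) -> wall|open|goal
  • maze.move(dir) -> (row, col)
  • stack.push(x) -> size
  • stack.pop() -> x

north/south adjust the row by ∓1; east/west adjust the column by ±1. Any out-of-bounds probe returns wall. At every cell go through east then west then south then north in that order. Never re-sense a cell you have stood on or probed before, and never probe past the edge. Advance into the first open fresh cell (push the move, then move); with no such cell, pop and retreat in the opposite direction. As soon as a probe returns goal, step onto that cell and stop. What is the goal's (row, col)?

$ maze.sense dir: east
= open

$ stack.push x: east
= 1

$ maze.move dir: east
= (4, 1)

$ maze.sense dir: east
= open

$ stack.push x: east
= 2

$ maze.move dir: east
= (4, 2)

$ maze.sense dir: east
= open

$ stack.push x: east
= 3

$ maze.move dir: east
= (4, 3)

$ maze.sense dir: east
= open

$ stack.push x: east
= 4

$ maze.move dir: east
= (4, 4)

$ maze.sense dir: east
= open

$ stack.push x: east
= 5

$ maze.move dir: east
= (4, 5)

$ maze.sense dir: east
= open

$ stack.push x: east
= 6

$ maze.move dir: east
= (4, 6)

$ maze.sense dir: east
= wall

$ maze.sense dir: north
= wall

$ stack.pop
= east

$ maze.move dir: west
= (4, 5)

$ maze.sense dir: north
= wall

$ stack.pop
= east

$ maze.move dir: west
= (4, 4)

$ maze.sense dir: north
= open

$ stack.push x: north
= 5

$ maze.move dir: north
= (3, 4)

$ maze.sense dir: west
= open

$ stack.push x: west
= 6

$ maze.move dir: west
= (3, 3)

$ maze.sense dir: west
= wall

$ maze.sense dir: north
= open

$ stack.push x: north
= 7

$ maze.move dir: north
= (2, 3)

$ maze.sense dir: east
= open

$ stack.push x: east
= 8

$ maze.move dir: east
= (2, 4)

$ maze.sense dir: east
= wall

$ maze.sense dir: north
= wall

$ stack.pop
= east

$ maze.move dir: west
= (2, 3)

$ maze.sense dir: west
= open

$ stack.push x: west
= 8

$ maze.move dir: west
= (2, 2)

$ maze.sense dir: west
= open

$ stack.push x: west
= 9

$ maze.move dir: west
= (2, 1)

$ maze.sense dir: west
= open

$ stack.push x: west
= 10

$ maze.move dir: west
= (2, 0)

$ maze.sense dir: south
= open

$ stack.push x: south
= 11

$ maze.move dir: south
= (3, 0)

$ maze.sense dir: east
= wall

$ stack.pop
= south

$ maze.move dir: north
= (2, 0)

$ maze.sense dir: north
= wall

$ stack.pop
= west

$ maze.move dir: east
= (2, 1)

$ maze.sense dir: north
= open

$ stack.push x: north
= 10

$ maze.move dir: north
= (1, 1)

$ maze.sense dir: east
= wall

$ maze.sense dir: north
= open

$ stack.push x: north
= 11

$ maze.move dir: north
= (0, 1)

$ maze.sense dir: east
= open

$ stack.push x: east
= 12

$ maze.move dir: east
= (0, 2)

$ maze.sense dir: east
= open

$ stack.push x: east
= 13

$ maze.move dir: east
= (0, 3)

$ maze.sense dir: east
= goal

$ maze.move dir: east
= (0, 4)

Answer: (0, 4)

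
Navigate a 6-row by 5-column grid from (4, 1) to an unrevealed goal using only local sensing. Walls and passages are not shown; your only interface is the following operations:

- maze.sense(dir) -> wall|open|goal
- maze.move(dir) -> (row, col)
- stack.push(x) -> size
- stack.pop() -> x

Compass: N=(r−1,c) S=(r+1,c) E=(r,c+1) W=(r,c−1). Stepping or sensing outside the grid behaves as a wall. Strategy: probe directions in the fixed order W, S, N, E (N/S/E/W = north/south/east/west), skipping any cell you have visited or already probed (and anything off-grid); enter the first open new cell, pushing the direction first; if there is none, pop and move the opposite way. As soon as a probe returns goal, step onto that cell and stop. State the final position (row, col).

Act: maze.sense[dir→west]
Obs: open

Act: stack.push[x→west]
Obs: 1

Act: maze.move[dir→west]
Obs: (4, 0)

Act: maze.sense[dir→south]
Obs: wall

Act: maze.sense[dir→north]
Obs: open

Act: stack.push[x→north]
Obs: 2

Act: maze.move[dir→north]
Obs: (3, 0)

Act: maze.sense[dir→north]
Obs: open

Act: stack.push[x→north]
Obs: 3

Act: maze.move[dir→north]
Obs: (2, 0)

Act: maze.sense[dir→north]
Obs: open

Act: stack.push[x→north]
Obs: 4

Act: maze.move[dir→north]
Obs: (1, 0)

Act: maze.sense[dir→north]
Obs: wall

Act: maze.sense[dir→east]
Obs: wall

Act: stack.pop[]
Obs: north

Act: maze.move[dir→south]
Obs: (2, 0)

Act: maze.sense[dir→east]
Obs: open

Act: stack.push[x→east]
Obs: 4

Act: maze.move[dir→east]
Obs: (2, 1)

Act: maze.sense[dir→south]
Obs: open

Act: stack.push[x→south]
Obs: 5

Act: maze.move[dir→south]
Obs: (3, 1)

Act: maze.sense[dir→east]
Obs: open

Act: stack.push[x→east]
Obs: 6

Act: maze.move[dir→east]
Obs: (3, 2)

Act: maze.sense[dir→south]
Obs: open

Act: stack.push[x→south]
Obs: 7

Act: maze.move[dir→south]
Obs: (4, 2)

Act: maze.sense[dir→south]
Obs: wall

Act: maze.sense[dir→east]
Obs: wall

Act: stack.pop[]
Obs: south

Act: maze.move[dir→north]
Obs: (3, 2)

Act: maze.sense[dir→north]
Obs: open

Act: stack.push[x→north]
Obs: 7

Act: maze.move[dir→north]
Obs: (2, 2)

Act: maze.sense[dir→north]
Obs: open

Act: stack.push[x→north]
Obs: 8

Act: maze.move[dir→north]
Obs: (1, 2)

Act: maze.sense[dir→north]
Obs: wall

Act: maze.sense[dir→east]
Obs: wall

Act: stack.pop[]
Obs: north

Act: maze.move[dir→south]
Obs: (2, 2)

Act: maze.sense[dir→east]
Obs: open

Act: stack.push[x→east]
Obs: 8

Act: maze.move[dir→east]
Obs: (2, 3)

Act: maze.sense[dir→south]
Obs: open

Act: stack.push[x→south]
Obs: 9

Act: maze.move[dir→south]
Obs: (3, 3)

Act: maze.sense[dir→east]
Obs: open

Act: stack.push[x→east]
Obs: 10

Act: maze.move[dir→east]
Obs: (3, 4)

Act: maze.sense[dir→south]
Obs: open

Act: stack.push[x→south]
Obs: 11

Act: maze.move[dir→south]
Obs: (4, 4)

Act: maze.sense[dir→south]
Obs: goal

Act: maze.move[dir→south]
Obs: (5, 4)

Answer: (5, 4)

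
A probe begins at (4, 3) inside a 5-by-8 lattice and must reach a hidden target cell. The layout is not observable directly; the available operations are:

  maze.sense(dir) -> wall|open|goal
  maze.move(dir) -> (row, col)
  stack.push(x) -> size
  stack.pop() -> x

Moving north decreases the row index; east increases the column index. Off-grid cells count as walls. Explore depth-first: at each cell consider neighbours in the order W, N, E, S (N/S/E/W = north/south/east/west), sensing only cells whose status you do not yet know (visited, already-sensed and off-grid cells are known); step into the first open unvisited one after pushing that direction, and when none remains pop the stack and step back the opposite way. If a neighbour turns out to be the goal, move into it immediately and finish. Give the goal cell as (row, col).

~$ sense dir='west'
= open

~$ push x='west'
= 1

~$ move dir='west'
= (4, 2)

~$ sense dir='west'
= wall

~$ sense dir='north'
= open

~$ push x='north'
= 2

~$ move dir='north'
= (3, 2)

~$ sense dir='west'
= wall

~$ sense dir='north'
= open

~$ push x='north'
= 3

~$ move dir='north'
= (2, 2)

~$ sense dir='west'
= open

~$ push x='west'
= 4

~$ move dir='west'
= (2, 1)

~$ sense dir='west'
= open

~$ push x='west'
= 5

~$ move dir='west'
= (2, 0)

~$ sense dir='north'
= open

~$ push x='north'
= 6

~$ move dir='north'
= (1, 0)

~$ sense dir='north'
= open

~$ push x='north'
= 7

~$ move dir='north'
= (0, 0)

~$ sense dir='east'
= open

~$ push x='east'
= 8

~$ move dir='east'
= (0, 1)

~$ sense dir='east'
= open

~$ push x='east'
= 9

~$ move dir='east'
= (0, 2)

~$ sense dir='east'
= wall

~$ sense dir='south'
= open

~$ push x='south'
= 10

~$ move dir='south'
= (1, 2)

~$ sense dir='west'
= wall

~$ sense dir='east'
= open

~$ push x='east'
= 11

~$ move dir='east'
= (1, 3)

~$ sense dir='east'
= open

~$ push x='east'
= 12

~$ move dir='east'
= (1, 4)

~$ sense dir='north'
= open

~$ push x='north'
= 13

~$ move dir='north'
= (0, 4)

~$ sense dir='east'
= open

~$ push x='east'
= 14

~$ move dir='east'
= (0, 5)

~$ sense dir='east'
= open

~$ push x='east'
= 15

~$ move dir='east'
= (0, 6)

~$ sense dir='east'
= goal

~$ move dir='east'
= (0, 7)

Answer: (0, 7)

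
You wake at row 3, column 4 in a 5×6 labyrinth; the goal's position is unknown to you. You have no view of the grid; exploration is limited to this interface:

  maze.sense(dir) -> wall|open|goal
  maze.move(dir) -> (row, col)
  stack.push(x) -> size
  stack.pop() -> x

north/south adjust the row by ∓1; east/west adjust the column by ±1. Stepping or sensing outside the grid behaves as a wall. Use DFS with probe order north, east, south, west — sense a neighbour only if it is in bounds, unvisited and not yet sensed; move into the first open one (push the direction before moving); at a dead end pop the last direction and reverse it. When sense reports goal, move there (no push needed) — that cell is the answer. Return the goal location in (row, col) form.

I use sense passing dir: north, and get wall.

I call sense passing dir: east, and observe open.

I use push passing x: east, which returns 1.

I call move passing dir: east, : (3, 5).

Then sense passing dir: north, giving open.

I invoke push passing x: north, — result: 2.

Now I run move passing dir: north, and get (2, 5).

Using sense passing dir: north, — result: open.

Now I run push passing x: north, — result: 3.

Now I run move passing dir: north, → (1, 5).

I call sense passing dir: north, and see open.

Calling push passing x: north, and observe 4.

Invoking move passing dir: north, and see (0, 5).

Using sense passing dir: west, : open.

Invoking push passing x: west, yielding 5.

I invoke move passing dir: west, → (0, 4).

Now I run sense passing dir: south, → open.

Invoking push passing x: south, → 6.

I call move passing dir: south, and see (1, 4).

Calling sense passing dir: west, giving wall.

I use pop, — result: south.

Now I run move passing dir: north, → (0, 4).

I run sense passing dir: west, : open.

Next I call push passing x: west, which returns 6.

Next I call move passing dir: west, and see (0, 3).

Next I call sense passing dir: west, and see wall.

I use pop, → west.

Now I run move passing dir: east, and get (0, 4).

Next I call pop, → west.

Then move passing dir: east, and see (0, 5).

Then pop(), yielding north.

I try move passing dir: south, giving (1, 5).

Now I run pop(), yielding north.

Now I run move passing dir: south, : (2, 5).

Calling pop(), and see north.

I run move passing dir: south, yielding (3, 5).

I try sense passing dir: south, and observe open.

Using push passing x: south, — result: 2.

Calling move passing dir: south, : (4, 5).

I use sense passing dir: west, and get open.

Then push passing x: west, giving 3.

I run move passing dir: west, — result: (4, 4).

I try sense passing dir: west, yielding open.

I call push passing x: west, which returns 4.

Calling move passing dir: west, → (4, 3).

I call sense passing dir: north, giving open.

Then push passing x: north, and get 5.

Calling move passing dir: north, giving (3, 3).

I invoke sense passing dir: north, and get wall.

Then sense passing dir: west, and observe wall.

I invoke pop(), and get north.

Calling move passing dir: south, giving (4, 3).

Then sense passing dir: west, and get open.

Calling push passing x: west, — result: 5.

I call move passing dir: west, which returns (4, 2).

Next I call sense passing dir: west, and get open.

Calling push passing x: west, : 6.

Calling move passing dir: west, : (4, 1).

I call sense passing dir: north, giving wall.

I run sense passing dir: west, yielding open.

Then push passing x: west, giving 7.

I run move passing dir: west, which returns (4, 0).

I invoke sense passing dir: north, and see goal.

I use move passing dir: north, and get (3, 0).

Answer: (3, 0)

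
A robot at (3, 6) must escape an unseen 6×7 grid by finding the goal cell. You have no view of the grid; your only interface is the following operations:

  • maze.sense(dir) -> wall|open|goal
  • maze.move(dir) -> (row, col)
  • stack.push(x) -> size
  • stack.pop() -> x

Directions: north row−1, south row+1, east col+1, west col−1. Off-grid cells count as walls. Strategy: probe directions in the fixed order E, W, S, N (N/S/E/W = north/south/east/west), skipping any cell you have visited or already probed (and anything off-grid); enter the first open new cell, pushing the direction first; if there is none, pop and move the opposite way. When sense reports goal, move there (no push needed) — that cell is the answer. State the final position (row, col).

# maze.sense(dir=west) ~> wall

# maze.sense(dir=south) ~> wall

# maze.sense(dir=north) ~> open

# stack.push(x=north) ~> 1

# maze.move(dir=north) ~> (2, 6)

# maze.sense(dir=west) ~> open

# stack.push(x=west) ~> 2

# maze.move(dir=west) ~> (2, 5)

# maze.sense(dir=west) ~> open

# stack.push(x=west) ~> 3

# maze.move(dir=west) ~> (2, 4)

# maze.sense(dir=west) ~> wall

# maze.sense(dir=south) ~> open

# stack.push(x=south) ~> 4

# maze.move(dir=south) ~> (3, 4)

# maze.sense(dir=west) ~> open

# stack.push(x=west) ~> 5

# maze.move(dir=west) ~> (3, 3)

# maze.sense(dir=west) ~> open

# stack.push(x=west) ~> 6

# maze.move(dir=west) ~> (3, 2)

# maze.sense(dir=west) ~> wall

# maze.sense(dir=south) ~> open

# stack.push(x=south) ~> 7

# maze.move(dir=south) ~> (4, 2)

# maze.sense(dir=east) ~> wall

# maze.sense(dir=west) ~> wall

# maze.sense(dir=south) ~> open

# stack.push(x=south) ~> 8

# maze.move(dir=south) ~> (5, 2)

# maze.sense(dir=east) ~> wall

# maze.sense(dir=west) ~> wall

# stack.pop() ~> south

# maze.move(dir=north) ~> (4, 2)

# stack.pop() ~> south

# maze.move(dir=north) ~> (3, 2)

# maze.sense(dir=north) ~> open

# stack.push(x=north) ~> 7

# maze.move(dir=north) ~> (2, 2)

# maze.sense(dir=west) ~> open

# stack.push(x=west) ~> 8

# maze.move(dir=west) ~> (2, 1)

# maze.sense(dir=west) ~> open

# stack.push(x=west) ~> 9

# maze.move(dir=west) ~> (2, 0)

# maze.sense(dir=south) ~> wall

# maze.sense(dir=north) ~> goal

# maze.move(dir=north) ~> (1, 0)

Answer: (1, 0)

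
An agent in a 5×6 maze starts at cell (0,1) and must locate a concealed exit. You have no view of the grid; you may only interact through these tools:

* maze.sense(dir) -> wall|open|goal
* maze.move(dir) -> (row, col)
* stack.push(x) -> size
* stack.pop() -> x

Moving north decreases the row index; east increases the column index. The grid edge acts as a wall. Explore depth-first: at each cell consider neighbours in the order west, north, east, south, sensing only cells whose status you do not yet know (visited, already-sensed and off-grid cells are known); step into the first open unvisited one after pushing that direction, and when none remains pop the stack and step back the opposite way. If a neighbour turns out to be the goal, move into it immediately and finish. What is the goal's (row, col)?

==> maze.sense(west)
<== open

==> stack.push(west)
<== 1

==> maze.move(west)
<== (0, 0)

==> maze.sense(south)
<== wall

==> stack.pop()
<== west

==> maze.move(east)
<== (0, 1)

==> maze.sense(east)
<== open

==> stack.push(east)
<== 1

==> maze.move(east)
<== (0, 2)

==> maze.sense(east)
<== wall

==> maze.sense(south)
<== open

==> stack.push(south)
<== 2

==> maze.move(south)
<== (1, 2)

==> maze.sense(west)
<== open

==> stack.push(west)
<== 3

==> maze.move(west)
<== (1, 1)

==> maze.sense(south)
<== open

==> stack.push(south)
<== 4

==> maze.move(south)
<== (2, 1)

==> maze.sense(west)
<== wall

==> maze.sense(east)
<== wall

==> maze.sense(south)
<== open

==> stack.push(south)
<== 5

==> maze.move(south)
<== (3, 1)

==> maze.sense(west)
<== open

==> stack.push(west)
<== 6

==> maze.move(west)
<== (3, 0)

==> maze.sense(south)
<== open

==> stack.push(south)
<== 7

==> maze.move(south)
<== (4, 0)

==> maze.sense(east)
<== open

==> stack.push(east)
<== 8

==> maze.move(east)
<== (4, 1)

==> maze.sense(east)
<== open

==> stack.push(east)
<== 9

==> maze.move(east)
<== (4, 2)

==> maze.sense(north)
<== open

==> stack.push(north)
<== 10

==> maze.move(north)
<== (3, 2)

==> maze.sense(east)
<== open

==> stack.push(east)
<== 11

==> maze.move(east)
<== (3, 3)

==> maze.sense(north)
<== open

==> stack.push(north)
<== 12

==> maze.move(north)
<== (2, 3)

==> maze.sense(north)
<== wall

==> maze.sense(east)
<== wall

==> stack.pop()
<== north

==> maze.move(south)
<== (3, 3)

==> maze.sense(east)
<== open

==> stack.push(east)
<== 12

==> maze.move(east)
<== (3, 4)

==> maze.sense(east)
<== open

==> stack.push(east)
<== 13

==> maze.move(east)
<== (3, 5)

==> maze.sense(north)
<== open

==> stack.push(north)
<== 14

==> maze.move(north)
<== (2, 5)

==> maze.sense(north)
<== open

==> stack.push(north)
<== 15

==> maze.move(north)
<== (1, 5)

==> maze.sense(west)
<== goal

==> maze.move(west)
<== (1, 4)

Answer: (1, 4)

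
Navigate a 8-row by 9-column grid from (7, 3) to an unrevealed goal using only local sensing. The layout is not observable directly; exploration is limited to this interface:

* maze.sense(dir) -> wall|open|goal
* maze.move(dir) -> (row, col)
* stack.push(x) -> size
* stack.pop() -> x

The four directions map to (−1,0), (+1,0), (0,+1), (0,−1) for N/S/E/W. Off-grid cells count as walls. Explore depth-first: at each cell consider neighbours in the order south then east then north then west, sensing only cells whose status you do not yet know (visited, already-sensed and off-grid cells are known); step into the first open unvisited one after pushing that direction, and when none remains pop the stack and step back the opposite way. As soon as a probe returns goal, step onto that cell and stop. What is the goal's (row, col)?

> maze.sense dir='east'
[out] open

> stack.push x='east'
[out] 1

> maze.move dir='east'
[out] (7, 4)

> maze.sense dir='east'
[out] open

> stack.push x='east'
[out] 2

> maze.move dir='east'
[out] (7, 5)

> maze.sense dir='east'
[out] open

> stack.push x='east'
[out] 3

> maze.move dir='east'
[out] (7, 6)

> maze.sense dir='east'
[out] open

> stack.push x='east'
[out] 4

> maze.move dir='east'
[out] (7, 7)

> maze.sense dir='east'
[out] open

> stack.push x='east'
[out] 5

> maze.move dir='east'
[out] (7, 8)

> maze.sense dir='north'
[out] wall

> stack.pop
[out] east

> maze.move dir='west'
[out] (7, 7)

> maze.sense dir='north'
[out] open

> stack.push x='north'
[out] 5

> maze.move dir='north'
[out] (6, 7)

> maze.sense dir='north'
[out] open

> stack.push x='north'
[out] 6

> maze.move dir='north'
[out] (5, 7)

> maze.sense dir='east'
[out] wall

> maze.sense dir='north'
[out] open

> stack.push x='north'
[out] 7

> maze.move dir='north'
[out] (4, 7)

> maze.sense dir='east'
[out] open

> stack.push x='east'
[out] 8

> maze.move dir='east'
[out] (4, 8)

> maze.sense dir='north'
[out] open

> stack.push x='north'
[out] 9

> maze.move dir='north'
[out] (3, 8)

> maze.sense dir='north'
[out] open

> stack.push x='north'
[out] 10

> maze.move dir='north'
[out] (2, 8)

> maze.sense dir='north'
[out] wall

> maze.sense dir='west'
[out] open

> stack.push x='west'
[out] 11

> maze.move dir='west'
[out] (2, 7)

> maze.sense dir='south'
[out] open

> stack.push x='south'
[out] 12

> maze.move dir='south'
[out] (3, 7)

> maze.sense dir='west'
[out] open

> stack.push x='west'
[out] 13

> maze.move dir='west'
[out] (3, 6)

> maze.sense dir='south'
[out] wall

> maze.sense dir='north'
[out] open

> stack.push x='north'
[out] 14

> maze.move dir='north'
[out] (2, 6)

> maze.sense dir='north'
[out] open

> stack.push x='north'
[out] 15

> maze.move dir='north'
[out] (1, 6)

> maze.sense dir='east'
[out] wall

> maze.sense dir='north'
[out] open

> stack.push x='north'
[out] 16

> maze.move dir='north'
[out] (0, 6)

> maze.sense dir='east'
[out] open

> stack.push x='east'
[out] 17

> maze.move dir='east'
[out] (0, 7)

> maze.sense dir='east'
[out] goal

> maze.move dir='east'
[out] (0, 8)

Answer: (0, 8)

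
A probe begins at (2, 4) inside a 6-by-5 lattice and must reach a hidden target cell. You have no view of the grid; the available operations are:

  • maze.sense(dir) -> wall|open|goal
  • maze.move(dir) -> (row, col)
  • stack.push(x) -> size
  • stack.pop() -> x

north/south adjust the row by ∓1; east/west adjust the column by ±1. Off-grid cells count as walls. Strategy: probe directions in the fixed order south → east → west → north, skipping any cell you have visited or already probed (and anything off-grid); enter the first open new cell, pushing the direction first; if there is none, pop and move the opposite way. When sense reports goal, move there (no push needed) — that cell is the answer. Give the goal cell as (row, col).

CALL sense[dir='south']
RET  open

CALL push[x='south']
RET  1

CALL move[dir='south']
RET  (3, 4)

CALL sense[dir='south']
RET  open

CALL push[x='south']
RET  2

CALL move[dir='south']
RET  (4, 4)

CALL sense[dir='south']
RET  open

CALL push[x='south']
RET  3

CALL move[dir='south']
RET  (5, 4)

CALL sense[dir='west']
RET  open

CALL push[x='west']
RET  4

CALL move[dir='west']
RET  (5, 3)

CALL sense[dir='west']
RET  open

CALL push[x='west']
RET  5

CALL move[dir='west']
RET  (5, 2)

CALL sense[dir='west']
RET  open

CALL push[x='west']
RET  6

CALL move[dir='west']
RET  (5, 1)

CALL sense[dir='west']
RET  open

CALL push[x='west']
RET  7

CALL move[dir='west']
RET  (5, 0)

CALL sense[dir='north']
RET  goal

CALL move[dir='north']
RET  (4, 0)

Answer: (4, 0)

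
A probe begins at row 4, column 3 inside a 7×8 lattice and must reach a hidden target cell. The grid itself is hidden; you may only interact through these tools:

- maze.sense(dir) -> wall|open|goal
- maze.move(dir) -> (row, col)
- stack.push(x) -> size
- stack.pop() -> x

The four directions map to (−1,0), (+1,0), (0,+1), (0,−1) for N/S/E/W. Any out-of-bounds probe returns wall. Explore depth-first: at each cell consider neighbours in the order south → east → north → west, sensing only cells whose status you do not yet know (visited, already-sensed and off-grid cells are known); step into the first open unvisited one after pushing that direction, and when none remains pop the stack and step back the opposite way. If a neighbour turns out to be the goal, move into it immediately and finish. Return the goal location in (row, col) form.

$ maze.sense dir='south'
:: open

$ stack.push x='south'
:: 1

$ maze.move dir='south'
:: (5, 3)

$ maze.sense dir='south'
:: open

$ stack.push x='south'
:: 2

$ maze.move dir='south'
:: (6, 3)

$ maze.sense dir='east'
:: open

$ stack.push x='east'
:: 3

$ maze.move dir='east'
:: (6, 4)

$ maze.sense dir='east'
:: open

$ stack.push x='east'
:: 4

$ maze.move dir='east'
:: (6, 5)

$ maze.sense dir='east'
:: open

$ stack.push x='east'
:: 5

$ maze.move dir='east'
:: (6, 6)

$ maze.sense dir='east'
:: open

$ stack.push x='east'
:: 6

$ maze.move dir='east'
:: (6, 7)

$ maze.sense dir='north'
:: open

$ stack.push x='north'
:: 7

$ maze.move dir='north'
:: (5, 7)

$ maze.sense dir='north'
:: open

$ stack.push x='north'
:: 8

$ maze.move dir='north'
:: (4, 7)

$ maze.sense dir='north'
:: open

$ stack.push x='north'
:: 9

$ maze.move dir='north'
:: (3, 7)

$ maze.sense dir='north'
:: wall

$ maze.sense dir='west'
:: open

$ stack.push x='west'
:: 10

$ maze.move dir='west'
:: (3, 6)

$ maze.sense dir='south'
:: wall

$ maze.sense dir='north'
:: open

$ stack.push x='north'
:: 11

$ maze.move dir='north'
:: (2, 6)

$ maze.sense dir='north'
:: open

$ stack.push x='north'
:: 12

$ maze.move dir='north'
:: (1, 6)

$ maze.sense dir='east'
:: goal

$ maze.move dir='east'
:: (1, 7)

Answer: (1, 7)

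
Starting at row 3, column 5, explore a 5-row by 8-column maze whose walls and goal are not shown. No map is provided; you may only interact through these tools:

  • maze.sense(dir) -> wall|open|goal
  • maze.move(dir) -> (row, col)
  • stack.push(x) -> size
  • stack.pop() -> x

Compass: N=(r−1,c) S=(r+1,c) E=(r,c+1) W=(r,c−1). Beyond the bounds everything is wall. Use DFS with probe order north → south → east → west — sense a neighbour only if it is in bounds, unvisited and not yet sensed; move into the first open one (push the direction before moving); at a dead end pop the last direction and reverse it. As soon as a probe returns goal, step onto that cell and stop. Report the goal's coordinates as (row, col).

# maze.sense(dir='north') : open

# stack.push(x='north') : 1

# maze.move(dir='north') : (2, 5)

# maze.sense(dir='north') : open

# stack.push(x='north') : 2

# maze.move(dir='north') : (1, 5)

# maze.sense(dir='north') : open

# stack.push(x='north') : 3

# maze.move(dir='north') : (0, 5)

# maze.sense(dir='east') : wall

# maze.sense(dir='west') : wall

# stack.pop() : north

# maze.move(dir='south') : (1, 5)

# maze.sense(dir='east') : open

# stack.push(x='east') : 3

# maze.move(dir='east') : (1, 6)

# maze.sense(dir='south') : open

# stack.push(x='south') : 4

# maze.move(dir='south') : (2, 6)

# maze.sense(dir='south') : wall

# maze.sense(dir='east') : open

# stack.push(x='east') : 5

# maze.move(dir='east') : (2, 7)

# maze.sense(dir='north') : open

# stack.push(x='north') : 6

# maze.move(dir='north') : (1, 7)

# maze.sense(dir='north') : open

# stack.push(x='north') : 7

# maze.move(dir='north') : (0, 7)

# stack.pop() : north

# maze.move(dir='south') : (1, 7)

# stack.pop() : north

# maze.move(dir='south') : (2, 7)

# maze.sense(dir='south') : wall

# stack.pop() : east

# maze.move(dir='west') : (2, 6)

# stack.pop() : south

# maze.move(dir='north') : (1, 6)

# stack.pop() : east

# maze.move(dir='west') : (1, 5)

# maze.sense(dir='west') : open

# stack.push(x='west') : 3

# maze.move(dir='west') : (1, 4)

# maze.sense(dir='south') : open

# stack.push(x='south') : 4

# maze.move(dir='south') : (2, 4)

# maze.sense(dir='south') : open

# stack.push(x='south') : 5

# maze.move(dir='south') : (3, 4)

# maze.sense(dir='south') : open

# stack.push(x='south') : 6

# maze.move(dir='south') : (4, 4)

# maze.sense(dir='east') : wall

# maze.sense(dir='west') : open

# stack.push(x='west') : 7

# maze.move(dir='west') : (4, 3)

# maze.sense(dir='north') : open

# stack.push(x='north') : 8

# maze.move(dir='north') : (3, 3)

# maze.sense(dir='north') : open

# stack.push(x='north') : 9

# maze.move(dir='north') : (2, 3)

# maze.sense(dir='north') : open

# stack.push(x='north') : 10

# maze.move(dir='north') : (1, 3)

# maze.sense(dir='north') : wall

# maze.sense(dir='west') : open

# stack.push(x='west') : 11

# maze.move(dir='west') : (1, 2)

# maze.sense(dir='north') : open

# stack.push(x='north') : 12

# maze.move(dir='north') : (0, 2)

# maze.sense(dir='west') : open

# stack.push(x='west') : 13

# maze.move(dir='west') : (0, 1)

# maze.sense(dir='south') : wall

# maze.sense(dir='west') : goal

# maze.move(dir='west') : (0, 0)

Answer: (0, 0)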